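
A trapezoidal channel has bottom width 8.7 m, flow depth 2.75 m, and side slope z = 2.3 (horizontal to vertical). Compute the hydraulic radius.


For a trapezoidal section with side slope z:
A = (b + z*y)*y = (8.7 + 2.3*2.75)*2.75 = 41.319 m^2.
P = b + 2*y*sqrt(1 + z^2) = 8.7 + 2*2.75*sqrt(1 + 2.3^2) = 22.494 m.
R = A/P = 41.319 / 22.494 = 1.8369 m.

1.8369


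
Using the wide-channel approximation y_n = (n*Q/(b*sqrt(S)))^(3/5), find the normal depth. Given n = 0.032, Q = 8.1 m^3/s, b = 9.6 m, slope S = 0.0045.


We use the wide-channel approximation y_n = (n*Q/(b*sqrt(S)))^(3/5).
sqrt(S) = sqrt(0.0045) = 0.067082.
Numerator: n*Q = 0.032 * 8.1 = 0.2592.
Denominator: b*sqrt(S) = 9.6 * 0.067082 = 0.643987.
arg = 0.4025.
y_n = 0.4025^(3/5) = 0.5792 m.

0.5792


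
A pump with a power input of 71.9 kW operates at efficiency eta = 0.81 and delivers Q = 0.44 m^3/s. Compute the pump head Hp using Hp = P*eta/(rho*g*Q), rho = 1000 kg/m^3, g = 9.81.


Pump head formula: Hp = P * eta / (rho * g * Q).
Numerator: P * eta = 71.9 * 1000 * 0.81 = 58239.0 W.
Denominator: rho * g * Q = 1000 * 9.81 * 0.44 = 4316.4.
Hp = 58239.0 / 4316.4 = 13.49 m.

13.49


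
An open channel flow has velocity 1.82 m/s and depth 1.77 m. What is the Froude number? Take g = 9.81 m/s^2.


The Froude number is defined as Fr = V / sqrt(g*y).
g*y = 9.81 * 1.77 = 17.3637.
sqrt(g*y) = sqrt(17.3637) = 4.167.
Fr = 1.82 / 4.167 = 0.4368.

0.4368


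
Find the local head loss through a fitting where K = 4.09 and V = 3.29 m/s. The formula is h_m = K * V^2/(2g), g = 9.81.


Minor loss formula: h_m = K * V^2/(2g).
V^2 = 3.29^2 = 10.8241.
V^2/(2g) = 10.8241 / 19.62 = 0.5517 m.
h_m = 4.09 * 0.5517 = 2.2564 m.

2.2564


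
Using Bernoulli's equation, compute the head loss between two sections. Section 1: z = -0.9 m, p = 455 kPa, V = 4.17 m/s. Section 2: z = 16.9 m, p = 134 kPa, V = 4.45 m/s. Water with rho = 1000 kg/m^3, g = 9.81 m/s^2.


Total head at each section: H = z + p/(rho*g) + V^2/(2g).
H1 = -0.9 + 455*1000/(1000*9.81) + 4.17^2/(2*9.81)
   = -0.9 + 46.381 + 0.8863
   = 46.368 m.
H2 = 16.9 + 134*1000/(1000*9.81) + 4.45^2/(2*9.81)
   = 16.9 + 13.66 + 1.0093
   = 31.569 m.
h_L = H1 - H2 = 46.368 - 31.569 = 14.799 m.

14.799


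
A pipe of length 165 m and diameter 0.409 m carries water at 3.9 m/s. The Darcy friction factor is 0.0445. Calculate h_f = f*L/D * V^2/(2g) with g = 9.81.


Darcy-Weisbach equation: h_f = f * (L/D) * V^2/(2g).
f * L/D = 0.0445 * 165/0.409 = 17.9523.
V^2/(2g) = 3.9^2 / (2*9.81) = 15.21 / 19.62 = 0.7752 m.
h_f = 17.9523 * 0.7752 = 13.917 m.

13.917


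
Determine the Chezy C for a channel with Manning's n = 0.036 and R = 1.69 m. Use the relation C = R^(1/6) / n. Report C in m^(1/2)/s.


The Chezy coefficient relates to Manning's n through C = R^(1/6) / n.
R^(1/6) = 1.69^(1/6) = 1.091393.
C = 1.091393 / 0.036 = 30.32 m^(1/2)/s.

30.32


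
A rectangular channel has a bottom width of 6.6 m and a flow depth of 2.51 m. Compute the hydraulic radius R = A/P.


For a rectangular section:
Flow area A = b * y = 6.6 * 2.51 = 16.57 m^2.
Wetted perimeter P = b + 2y = 6.6 + 2*2.51 = 11.62 m.
Hydraulic radius R = A/P = 16.57 / 11.62 = 1.4256 m.

1.4256


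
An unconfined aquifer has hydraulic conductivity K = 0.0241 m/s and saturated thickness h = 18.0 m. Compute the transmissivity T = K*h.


Transmissivity is defined as T = K * h.
T = 0.0241 * 18.0
  = 0.4338 m^2/s.

0.4338


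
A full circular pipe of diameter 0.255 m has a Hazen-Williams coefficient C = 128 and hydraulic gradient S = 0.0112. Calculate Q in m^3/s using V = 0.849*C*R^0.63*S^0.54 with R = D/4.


For a full circular pipe, R = D/4 = 0.255/4 = 0.0638 m.
V = 0.849 * 128 * 0.0638^0.63 * 0.0112^0.54
  = 0.849 * 128 * 0.176532 * 0.088426
  = 1.6964 m/s.
Pipe area A = pi*D^2/4 = pi*0.255^2/4 = 0.0511 m^2.
Q = A * V = 0.0511 * 1.6964 = 0.0866 m^3/s.

0.0866


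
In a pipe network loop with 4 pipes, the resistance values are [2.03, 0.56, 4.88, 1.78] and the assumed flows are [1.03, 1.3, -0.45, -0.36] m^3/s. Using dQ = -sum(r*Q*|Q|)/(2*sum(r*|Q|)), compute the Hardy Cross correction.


Numerator terms (r*Q*|Q|): 2.03*1.03*|1.03| = 2.1536; 0.56*1.3*|1.3| = 0.9464; 4.88*-0.45*|-0.45| = -0.9882; 1.78*-0.36*|-0.36| = -0.2307.
Sum of numerator = 1.8811.
Denominator terms (r*|Q|): 2.03*|1.03| = 2.0909; 0.56*|1.3| = 0.728; 4.88*|-0.45| = 2.196; 1.78*|-0.36| = 0.6408.
2 * sum of denominator = 2 * 5.6557 = 11.3114.
dQ = -1.8811 / 11.3114 = -0.1663 m^3/s.

-0.1663


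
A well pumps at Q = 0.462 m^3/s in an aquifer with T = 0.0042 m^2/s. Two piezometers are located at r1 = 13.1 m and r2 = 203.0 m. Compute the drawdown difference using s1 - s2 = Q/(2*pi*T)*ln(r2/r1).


Thiem equation: s1 - s2 = Q/(2*pi*T) * ln(r2/r1).
ln(r2/r1) = ln(203.0/13.1) = 2.7406.
Q/(2*pi*T) = 0.462 / (2*pi*0.0042) = 0.462 / 0.0264 = 17.507.
s1 - s2 = 17.507 * 2.7406 = 47.9797 m.

47.9797


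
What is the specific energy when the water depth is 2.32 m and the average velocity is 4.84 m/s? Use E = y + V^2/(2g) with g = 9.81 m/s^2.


Specific energy E = y + V^2/(2g).
Velocity head = V^2/(2g) = 4.84^2 / (2*9.81) = 23.4256 / 19.62 = 1.194 m.
E = 2.32 + 1.194 = 3.514 m.

3.514


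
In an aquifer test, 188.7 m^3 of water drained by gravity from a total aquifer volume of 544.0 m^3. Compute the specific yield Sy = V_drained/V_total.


Specific yield Sy = Volume drained / Total volume.
Sy = 188.7 / 544.0
   = 0.3469.

0.3469


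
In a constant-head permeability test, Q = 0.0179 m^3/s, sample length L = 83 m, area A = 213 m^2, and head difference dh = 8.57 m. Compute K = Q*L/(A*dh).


From K = Q*L / (A*dh):
Numerator: Q*L = 0.0179 * 83 = 1.4857.
Denominator: A*dh = 213 * 8.57 = 1825.41.
K = 1.4857 / 1825.41 = 0.000814 m/s.

0.000814


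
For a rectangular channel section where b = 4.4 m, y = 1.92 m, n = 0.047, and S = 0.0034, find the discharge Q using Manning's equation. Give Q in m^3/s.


For a rectangular channel, the cross-sectional area A = b * y = 4.4 * 1.92 = 8.45 m^2.
The wetted perimeter P = b + 2y = 4.4 + 2*1.92 = 8.24 m.
Hydraulic radius R = A/P = 8.45/8.24 = 1.0252 m.
Velocity V = (1/n)*R^(2/3)*S^(1/2) = (1/0.047)*1.0252^(2/3)*0.0034^(1/2) = 1.2614 m/s.
Discharge Q = A * V = 8.45 * 1.2614 = 10.656 m^3/s.

10.656


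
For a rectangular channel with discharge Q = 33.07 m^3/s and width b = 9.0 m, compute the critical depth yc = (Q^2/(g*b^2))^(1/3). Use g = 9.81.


Using yc = (Q^2 / (g * b^2))^(1/3):
Q^2 = 33.07^2 = 1093.62.
g * b^2 = 9.81 * 9.0^2 = 9.81 * 81.0 = 794.61.
Q^2 / (g*b^2) = 1093.62 / 794.61 = 1.3763.
yc = 1.3763^(1/3) = 1.1123 m.

1.1123


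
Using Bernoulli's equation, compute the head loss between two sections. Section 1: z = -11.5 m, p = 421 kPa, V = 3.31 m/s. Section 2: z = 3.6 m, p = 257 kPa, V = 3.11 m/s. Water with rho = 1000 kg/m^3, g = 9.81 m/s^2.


Total head at each section: H = z + p/(rho*g) + V^2/(2g).
H1 = -11.5 + 421*1000/(1000*9.81) + 3.31^2/(2*9.81)
   = -11.5 + 42.915 + 0.5584
   = 31.974 m.
H2 = 3.6 + 257*1000/(1000*9.81) + 3.11^2/(2*9.81)
   = 3.6 + 26.198 + 0.493
   = 30.291 m.
h_L = H1 - H2 = 31.974 - 30.291 = 1.683 m.

1.683


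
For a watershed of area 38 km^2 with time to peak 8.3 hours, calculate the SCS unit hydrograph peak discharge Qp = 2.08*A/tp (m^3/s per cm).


SCS formula: Qp = 2.08 * A / tp.
Qp = 2.08 * 38 / 8.3
   = 79.04 / 8.3
   = 9.52 m^3/s per cm.

9.52


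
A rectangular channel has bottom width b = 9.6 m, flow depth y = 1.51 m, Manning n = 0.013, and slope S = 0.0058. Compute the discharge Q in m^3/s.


For a rectangular channel, the cross-sectional area A = b * y = 9.6 * 1.51 = 14.5 m^2.
The wetted perimeter P = b + 2y = 9.6 + 2*1.51 = 12.62 m.
Hydraulic radius R = A/P = 14.5/12.62 = 1.1487 m.
Velocity V = (1/n)*R^(2/3)*S^(1/2) = (1/0.013)*1.1487^(2/3)*0.0058^(1/2) = 6.4253 m/s.
Discharge Q = A * V = 14.5 * 6.4253 = 93.142 m^3/s.

93.142


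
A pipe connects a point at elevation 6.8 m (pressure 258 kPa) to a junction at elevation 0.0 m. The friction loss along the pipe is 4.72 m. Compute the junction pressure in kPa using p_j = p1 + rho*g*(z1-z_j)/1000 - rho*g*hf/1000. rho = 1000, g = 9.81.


Junction pressure: p_j = p1 + rho*g*(z1 - z_j)/1000 - rho*g*hf/1000.
Elevation term = 1000*9.81*(6.8 - 0.0)/1000 = 66.708 kPa.
Friction term = 1000*9.81*4.72/1000 = 46.303 kPa.
p_j = 258 + 66.708 - 46.303 = 278.4 kPa.

278.4


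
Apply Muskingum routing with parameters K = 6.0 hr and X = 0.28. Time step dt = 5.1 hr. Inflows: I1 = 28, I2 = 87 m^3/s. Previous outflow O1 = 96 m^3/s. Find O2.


Muskingum coefficients:
denom = 2*K*(1-X) + dt = 2*6.0*(1-0.28) + 5.1 = 13.74.
C0 = (dt - 2*K*X)/denom = (5.1 - 2*6.0*0.28)/13.74 = 0.1266.
C1 = (dt + 2*K*X)/denom = (5.1 + 2*6.0*0.28)/13.74 = 0.6157.
C2 = (2*K*(1-X) - dt)/denom = 0.2576.
O2 = C0*I2 + C1*I1 + C2*O1
   = 0.1266*87 + 0.6157*28 + 0.2576*96
   = 52.99 m^3/s.

52.99


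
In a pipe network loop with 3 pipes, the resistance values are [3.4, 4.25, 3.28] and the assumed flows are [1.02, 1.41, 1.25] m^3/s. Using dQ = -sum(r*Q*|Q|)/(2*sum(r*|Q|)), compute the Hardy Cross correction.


Numerator terms (r*Q*|Q|): 3.4*1.02*|1.02| = 3.5374; 4.25*1.41*|1.41| = 8.4494; 3.28*1.25*|1.25| = 5.125.
Sum of numerator = 17.1118.
Denominator terms (r*|Q|): 3.4*|1.02| = 3.468; 4.25*|1.41| = 5.9925; 3.28*|1.25| = 4.1.
2 * sum of denominator = 2 * 13.5605 = 27.121.
dQ = -17.1118 / 27.121 = -0.6309 m^3/s.

-0.6309


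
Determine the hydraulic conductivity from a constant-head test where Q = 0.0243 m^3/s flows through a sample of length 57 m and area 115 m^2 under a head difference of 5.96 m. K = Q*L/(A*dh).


From K = Q*L / (A*dh):
Numerator: Q*L = 0.0243 * 57 = 1.3851.
Denominator: A*dh = 115 * 5.96 = 685.4.
K = 1.3851 / 685.4 = 0.002021 m/s.

0.002021


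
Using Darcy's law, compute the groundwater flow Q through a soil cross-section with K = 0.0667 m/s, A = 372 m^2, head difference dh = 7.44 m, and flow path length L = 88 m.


Darcy's law: Q = K * A * i, where i = dh/L.
Hydraulic gradient i = 7.44 / 88 = 0.084545.
Q = 0.0667 * 372 * 0.084545
  = 2.0978 m^3/s.

2.0978


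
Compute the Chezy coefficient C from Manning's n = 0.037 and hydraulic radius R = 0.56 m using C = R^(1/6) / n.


The Chezy coefficient relates to Manning's n through C = R^(1/6) / n.
R^(1/6) = 0.56^(1/6) = 0.907886.
C = 0.907886 / 0.037 = 24.54 m^(1/2)/s.

24.54


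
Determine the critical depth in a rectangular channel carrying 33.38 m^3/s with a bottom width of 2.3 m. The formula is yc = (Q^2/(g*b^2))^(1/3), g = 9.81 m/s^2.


Using yc = (Q^2 / (g * b^2))^(1/3):
Q^2 = 33.38^2 = 1114.22.
g * b^2 = 9.81 * 2.3^2 = 9.81 * 5.29 = 51.89.
Q^2 / (g*b^2) = 1114.22 / 51.89 = 21.4727.
yc = 21.4727^(1/3) = 2.7794 m.

2.7794


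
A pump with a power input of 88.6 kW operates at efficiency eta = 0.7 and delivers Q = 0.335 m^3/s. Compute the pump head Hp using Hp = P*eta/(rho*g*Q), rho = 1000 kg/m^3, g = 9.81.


Pump head formula: Hp = P * eta / (rho * g * Q).
Numerator: P * eta = 88.6 * 1000 * 0.7 = 62020.0 W.
Denominator: rho * g * Q = 1000 * 9.81 * 0.335 = 3286.35.
Hp = 62020.0 / 3286.35 = 18.87 m.

18.87


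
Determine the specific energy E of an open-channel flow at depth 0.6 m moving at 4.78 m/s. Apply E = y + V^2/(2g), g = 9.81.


Specific energy E = y + V^2/(2g).
Velocity head = V^2/(2g) = 4.78^2 / (2*9.81) = 22.8484 / 19.62 = 1.1645 m.
E = 0.6 + 1.1645 = 1.7645 m.

1.7645


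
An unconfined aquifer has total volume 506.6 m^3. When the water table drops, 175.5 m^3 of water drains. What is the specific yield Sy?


Specific yield Sy = Volume drained / Total volume.
Sy = 175.5 / 506.6
   = 0.3464.

0.3464


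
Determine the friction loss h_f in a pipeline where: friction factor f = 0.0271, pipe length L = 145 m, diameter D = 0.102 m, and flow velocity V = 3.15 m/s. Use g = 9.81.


Darcy-Weisbach equation: h_f = f * (L/D) * V^2/(2g).
f * L/D = 0.0271 * 145/0.102 = 38.5245.
V^2/(2g) = 3.15^2 / (2*9.81) = 9.9225 / 19.62 = 0.5057 m.
h_f = 38.5245 * 0.5057 = 19.483 m.

19.483


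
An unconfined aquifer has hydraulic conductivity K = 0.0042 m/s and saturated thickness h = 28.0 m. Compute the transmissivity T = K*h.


Transmissivity is defined as T = K * h.
T = 0.0042 * 28.0
  = 0.1176 m^2/s.

0.1176


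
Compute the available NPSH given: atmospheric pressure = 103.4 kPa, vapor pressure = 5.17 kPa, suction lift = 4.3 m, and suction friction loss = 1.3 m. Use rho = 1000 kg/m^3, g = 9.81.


NPSHa = p_atm/(rho*g) - z_s - hf_s - p_vap/(rho*g).
p_atm/(rho*g) = 103.4*1000 / (1000*9.81) = 10.54 m.
p_vap/(rho*g) = 5.17*1000 / (1000*9.81) = 0.527 m.
NPSHa = 10.54 - 4.3 - 1.3 - 0.527
      = 4.41 m.

4.41


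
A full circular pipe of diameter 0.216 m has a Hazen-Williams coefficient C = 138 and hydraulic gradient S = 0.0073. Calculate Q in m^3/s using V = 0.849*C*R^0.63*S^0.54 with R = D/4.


For a full circular pipe, R = D/4 = 0.216/4 = 0.054 m.
V = 0.849 * 138 * 0.054^0.63 * 0.0073^0.54
  = 0.849 * 138 * 0.159004 * 0.070177
  = 1.3073 m/s.
Pipe area A = pi*D^2/4 = pi*0.216^2/4 = 0.0366 m^2.
Q = A * V = 0.0366 * 1.3073 = 0.0479 m^3/s.

0.0479


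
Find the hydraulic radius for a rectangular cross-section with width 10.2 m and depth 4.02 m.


For a rectangular section:
Flow area A = b * y = 10.2 * 4.02 = 41.0 m^2.
Wetted perimeter P = b + 2y = 10.2 + 2*4.02 = 18.24 m.
Hydraulic radius R = A/P = 41.0 / 18.24 = 2.248 m.

2.248


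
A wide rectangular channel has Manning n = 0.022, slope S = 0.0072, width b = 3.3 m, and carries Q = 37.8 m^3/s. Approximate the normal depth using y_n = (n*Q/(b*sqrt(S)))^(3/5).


We use the wide-channel approximation y_n = (n*Q/(b*sqrt(S)))^(3/5).
sqrt(S) = sqrt(0.0072) = 0.084853.
Numerator: n*Q = 0.022 * 37.8 = 0.8316.
Denominator: b*sqrt(S) = 3.3 * 0.084853 = 0.280015.
arg = 2.9698.
y_n = 2.9698^(3/5) = 1.9215 m.

1.9215


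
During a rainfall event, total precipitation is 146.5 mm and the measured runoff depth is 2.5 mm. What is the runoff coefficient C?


The runoff coefficient C = runoff depth / rainfall depth.
C = 2.5 / 146.5
  = 0.0171.

0.0171


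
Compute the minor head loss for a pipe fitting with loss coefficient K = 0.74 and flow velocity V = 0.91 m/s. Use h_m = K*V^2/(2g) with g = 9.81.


Minor loss formula: h_m = K * V^2/(2g).
V^2 = 0.91^2 = 0.8281.
V^2/(2g) = 0.8281 / 19.62 = 0.0422 m.
h_m = 0.74 * 0.0422 = 0.0312 m.

0.0312


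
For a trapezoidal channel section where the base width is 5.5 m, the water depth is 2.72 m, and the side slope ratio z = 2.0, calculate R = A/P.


For a trapezoidal section with side slope z:
A = (b + z*y)*y = (5.5 + 2.0*2.72)*2.72 = 29.757 m^2.
P = b + 2*y*sqrt(1 + z^2) = 5.5 + 2*2.72*sqrt(1 + 2.0^2) = 17.664 m.
R = A/P = 29.757 / 17.664 = 1.6846 m.

1.6846


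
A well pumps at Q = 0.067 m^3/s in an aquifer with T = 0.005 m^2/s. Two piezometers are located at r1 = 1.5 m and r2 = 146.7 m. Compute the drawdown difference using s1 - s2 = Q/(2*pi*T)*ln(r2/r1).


Thiem equation: s1 - s2 = Q/(2*pi*T) * ln(r2/r1).
ln(r2/r1) = ln(146.7/1.5) = 4.5829.
Q/(2*pi*T) = 0.067 / (2*pi*0.005) = 0.067 / 0.0314 = 2.1327.
s1 - s2 = 2.1327 * 4.5829 = 9.7739 m.

9.7739


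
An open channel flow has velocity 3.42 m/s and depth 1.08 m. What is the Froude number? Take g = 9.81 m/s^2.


The Froude number is defined as Fr = V / sqrt(g*y).
g*y = 9.81 * 1.08 = 10.5948.
sqrt(g*y) = sqrt(10.5948) = 3.255.
Fr = 3.42 / 3.255 = 1.0507.

1.0507


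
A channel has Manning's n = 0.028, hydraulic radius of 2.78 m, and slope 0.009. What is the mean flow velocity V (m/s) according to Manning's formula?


Manning's equation gives V = (1/n) * R^(2/3) * S^(1/2).
First, compute R^(2/3) = 2.78^(2/3) = 1.9771.
Next, S^(1/2) = 0.009^(1/2) = 0.094868.
Then 1/n = 1/0.028 = 35.71.
V = 35.71 * 1.9771 * 0.094868 = 6.6987 m/s.

6.6987


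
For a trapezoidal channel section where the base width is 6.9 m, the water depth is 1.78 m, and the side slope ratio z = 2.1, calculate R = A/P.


For a trapezoidal section with side slope z:
A = (b + z*y)*y = (6.9 + 2.1*1.78)*1.78 = 18.936 m^2.
P = b + 2*y*sqrt(1 + z^2) = 6.9 + 2*1.78*sqrt(1 + 2.1^2) = 15.18 m.
R = A/P = 18.936 / 15.18 = 1.2474 m.

1.2474


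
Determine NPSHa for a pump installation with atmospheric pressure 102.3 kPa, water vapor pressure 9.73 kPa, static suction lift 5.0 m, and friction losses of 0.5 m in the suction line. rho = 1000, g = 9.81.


NPSHa = p_atm/(rho*g) - z_s - hf_s - p_vap/(rho*g).
p_atm/(rho*g) = 102.3*1000 / (1000*9.81) = 10.428 m.
p_vap/(rho*g) = 9.73*1000 / (1000*9.81) = 0.992 m.
NPSHa = 10.428 - 5.0 - 0.5 - 0.992
      = 3.94 m.

3.94


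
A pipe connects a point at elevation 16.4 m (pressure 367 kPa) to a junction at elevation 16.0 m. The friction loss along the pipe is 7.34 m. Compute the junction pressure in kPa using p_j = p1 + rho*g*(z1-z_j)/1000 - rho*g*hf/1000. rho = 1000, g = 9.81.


Junction pressure: p_j = p1 + rho*g*(z1 - z_j)/1000 - rho*g*hf/1000.
Elevation term = 1000*9.81*(16.4 - 16.0)/1000 = 3.924 kPa.
Friction term = 1000*9.81*7.34/1000 = 72.005 kPa.
p_j = 367 + 3.924 - 72.005 = 298.92 kPa.

298.92


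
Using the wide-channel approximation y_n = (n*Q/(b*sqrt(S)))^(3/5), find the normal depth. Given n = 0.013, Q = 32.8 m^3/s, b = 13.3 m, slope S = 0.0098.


We use the wide-channel approximation y_n = (n*Q/(b*sqrt(S)))^(3/5).
sqrt(S) = sqrt(0.0098) = 0.098995.
Numerator: n*Q = 0.013 * 32.8 = 0.4264.
Denominator: b*sqrt(S) = 13.3 * 0.098995 = 1.316634.
arg = 0.3239.
y_n = 0.3239^(3/5) = 0.5084 m.

0.5084


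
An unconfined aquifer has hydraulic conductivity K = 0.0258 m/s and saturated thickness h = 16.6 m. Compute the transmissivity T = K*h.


Transmissivity is defined as T = K * h.
T = 0.0258 * 16.6
  = 0.4283 m^2/s.

0.4283


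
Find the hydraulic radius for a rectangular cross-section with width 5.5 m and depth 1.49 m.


For a rectangular section:
Flow area A = b * y = 5.5 * 1.49 = 8.2 m^2.
Wetted perimeter P = b + 2y = 5.5 + 2*1.49 = 8.48 m.
Hydraulic radius R = A/P = 8.2 / 8.48 = 0.9664 m.

0.9664


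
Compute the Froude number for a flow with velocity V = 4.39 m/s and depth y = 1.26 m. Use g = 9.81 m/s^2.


The Froude number is defined as Fr = V / sqrt(g*y).
g*y = 9.81 * 1.26 = 12.3606.
sqrt(g*y) = sqrt(12.3606) = 3.5158.
Fr = 4.39 / 3.5158 = 1.2487.

1.2487


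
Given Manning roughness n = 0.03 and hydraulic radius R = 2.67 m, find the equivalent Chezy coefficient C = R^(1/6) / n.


The Chezy coefficient relates to Manning's n through C = R^(1/6) / n.
R^(1/6) = 2.67^(1/6) = 1.177837.
C = 1.177837 / 0.03 = 39.26 m^(1/2)/s.

39.26


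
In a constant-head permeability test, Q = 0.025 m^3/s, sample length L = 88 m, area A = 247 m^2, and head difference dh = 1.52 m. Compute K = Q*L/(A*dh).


From K = Q*L / (A*dh):
Numerator: Q*L = 0.025 * 88 = 2.2.
Denominator: A*dh = 247 * 1.52 = 375.44.
K = 2.2 / 375.44 = 0.00586 m/s.

0.00586


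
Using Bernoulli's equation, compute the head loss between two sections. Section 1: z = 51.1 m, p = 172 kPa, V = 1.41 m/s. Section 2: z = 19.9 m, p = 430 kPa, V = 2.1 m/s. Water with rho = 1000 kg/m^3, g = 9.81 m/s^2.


Total head at each section: H = z + p/(rho*g) + V^2/(2g).
H1 = 51.1 + 172*1000/(1000*9.81) + 1.41^2/(2*9.81)
   = 51.1 + 17.533 + 0.1013
   = 68.734 m.
H2 = 19.9 + 430*1000/(1000*9.81) + 2.1^2/(2*9.81)
   = 19.9 + 43.833 + 0.2248
   = 63.958 m.
h_L = H1 - H2 = 68.734 - 63.958 = 4.777 m.

4.777


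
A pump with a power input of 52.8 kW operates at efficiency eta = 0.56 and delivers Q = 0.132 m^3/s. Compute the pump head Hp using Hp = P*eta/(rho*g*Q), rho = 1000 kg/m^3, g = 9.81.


Pump head formula: Hp = P * eta / (rho * g * Q).
Numerator: P * eta = 52.8 * 1000 * 0.56 = 29568.0 W.
Denominator: rho * g * Q = 1000 * 9.81 * 0.132 = 1294.92.
Hp = 29568.0 / 1294.92 = 22.83 m.

22.83


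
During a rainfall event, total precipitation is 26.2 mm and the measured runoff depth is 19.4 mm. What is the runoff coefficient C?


The runoff coefficient C = runoff depth / rainfall depth.
C = 19.4 / 26.2
  = 0.7405.

0.7405


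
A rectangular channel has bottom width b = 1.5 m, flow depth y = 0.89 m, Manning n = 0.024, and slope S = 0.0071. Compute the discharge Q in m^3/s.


For a rectangular channel, the cross-sectional area A = b * y = 1.5 * 0.89 = 1.33 m^2.
The wetted perimeter P = b + 2y = 1.5 + 2*0.89 = 3.28 m.
Hydraulic radius R = A/P = 1.33/3.28 = 0.407 m.
Velocity V = (1/n)*R^(2/3)*S^(1/2) = (1/0.024)*0.407^(2/3)*0.0071^(1/2) = 1.9282 m/s.
Discharge Q = A * V = 1.33 * 1.9282 = 2.574 m^3/s.

2.574


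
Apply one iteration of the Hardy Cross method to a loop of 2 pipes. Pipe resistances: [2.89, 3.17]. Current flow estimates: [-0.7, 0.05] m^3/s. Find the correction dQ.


Numerator terms (r*Q*|Q|): 2.89*-0.7*|-0.7| = -1.4161; 3.17*0.05*|0.05| = 0.0079.
Sum of numerator = -1.4082.
Denominator terms (r*|Q|): 2.89*|-0.7| = 2.023; 3.17*|0.05| = 0.1585.
2 * sum of denominator = 2 * 2.1815 = 4.363.
dQ = --1.4082 / 4.363 = 0.3228 m^3/s.

0.3228


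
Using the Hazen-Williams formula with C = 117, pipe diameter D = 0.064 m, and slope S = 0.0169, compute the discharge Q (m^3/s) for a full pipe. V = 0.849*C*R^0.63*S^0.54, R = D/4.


For a full circular pipe, R = D/4 = 0.064/4 = 0.016 m.
V = 0.849 * 117 * 0.016^0.63 * 0.0169^0.54
  = 0.849 * 117 * 0.073892 * 0.110423
  = 0.8105 m/s.
Pipe area A = pi*D^2/4 = pi*0.064^2/4 = 0.0032 m^2.
Q = A * V = 0.0032 * 0.8105 = 0.0026 m^3/s.

0.0026


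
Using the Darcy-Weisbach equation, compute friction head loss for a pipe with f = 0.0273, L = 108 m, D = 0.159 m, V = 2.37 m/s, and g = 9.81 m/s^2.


Darcy-Weisbach equation: h_f = f * (L/D) * V^2/(2g).
f * L/D = 0.0273 * 108/0.159 = 18.5434.
V^2/(2g) = 2.37^2 / (2*9.81) = 5.6169 / 19.62 = 0.2863 m.
h_f = 18.5434 * 0.2863 = 5.309 m.

5.309


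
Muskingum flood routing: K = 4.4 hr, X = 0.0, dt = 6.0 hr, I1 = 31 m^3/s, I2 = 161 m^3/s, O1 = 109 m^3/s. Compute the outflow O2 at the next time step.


Muskingum coefficients:
denom = 2*K*(1-X) + dt = 2*4.4*(1-0.0) + 6.0 = 14.8.
C0 = (dt - 2*K*X)/denom = (6.0 - 2*4.4*0.0)/14.8 = 0.4054.
C1 = (dt + 2*K*X)/denom = (6.0 + 2*4.4*0.0)/14.8 = 0.4054.
C2 = (2*K*(1-X) - dt)/denom = 0.1892.
O2 = C0*I2 + C1*I1 + C2*O1
   = 0.4054*161 + 0.4054*31 + 0.1892*109
   = 98.46 m^3/s.

98.46


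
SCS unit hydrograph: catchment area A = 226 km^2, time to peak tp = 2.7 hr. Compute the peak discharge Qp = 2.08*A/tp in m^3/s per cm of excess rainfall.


SCS formula: Qp = 2.08 * A / tp.
Qp = 2.08 * 226 / 2.7
   = 470.08 / 2.7
   = 174.1 m^3/s per cm.

174.1


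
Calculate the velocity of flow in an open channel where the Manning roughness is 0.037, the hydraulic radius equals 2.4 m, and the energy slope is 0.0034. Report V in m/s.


Manning's equation gives V = (1/n) * R^(2/3) * S^(1/2).
First, compute R^(2/3) = 2.4^(2/3) = 1.7926.
Next, S^(1/2) = 0.0034^(1/2) = 0.05831.
Then 1/n = 1/0.037 = 27.03.
V = 27.03 * 1.7926 * 0.05831 = 2.825 m/s.

2.825


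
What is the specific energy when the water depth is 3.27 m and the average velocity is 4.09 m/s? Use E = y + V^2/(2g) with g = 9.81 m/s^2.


Specific energy E = y + V^2/(2g).
Velocity head = V^2/(2g) = 4.09^2 / (2*9.81) = 16.7281 / 19.62 = 0.8526 m.
E = 3.27 + 0.8526 = 4.1226 m.

4.1226


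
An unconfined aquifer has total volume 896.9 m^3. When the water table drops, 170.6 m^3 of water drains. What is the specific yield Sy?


Specific yield Sy = Volume drained / Total volume.
Sy = 170.6 / 896.9
   = 0.1902.

0.1902


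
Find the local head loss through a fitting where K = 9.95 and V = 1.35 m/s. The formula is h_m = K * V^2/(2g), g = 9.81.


Minor loss formula: h_m = K * V^2/(2g).
V^2 = 1.35^2 = 1.8225.
V^2/(2g) = 1.8225 / 19.62 = 0.0929 m.
h_m = 9.95 * 0.0929 = 0.9243 m.

0.9243


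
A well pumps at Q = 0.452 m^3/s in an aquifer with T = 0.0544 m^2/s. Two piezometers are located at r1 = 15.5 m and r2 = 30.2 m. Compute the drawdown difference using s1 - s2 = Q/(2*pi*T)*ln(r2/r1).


Thiem equation: s1 - s2 = Q/(2*pi*T) * ln(r2/r1).
ln(r2/r1) = ln(30.2/15.5) = 0.667.
Q/(2*pi*T) = 0.452 / (2*pi*0.0544) = 0.452 / 0.3418 = 1.3224.
s1 - s2 = 1.3224 * 0.667 = 0.882 m.

0.882


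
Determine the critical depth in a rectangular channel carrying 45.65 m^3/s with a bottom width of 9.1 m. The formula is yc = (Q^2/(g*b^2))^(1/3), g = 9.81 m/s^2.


Using yc = (Q^2 / (g * b^2))^(1/3):
Q^2 = 45.65^2 = 2083.92.
g * b^2 = 9.81 * 9.1^2 = 9.81 * 82.81 = 812.37.
Q^2 / (g*b^2) = 2083.92 / 812.37 = 2.5652.
yc = 2.5652^(1/3) = 1.3689 m.

1.3689


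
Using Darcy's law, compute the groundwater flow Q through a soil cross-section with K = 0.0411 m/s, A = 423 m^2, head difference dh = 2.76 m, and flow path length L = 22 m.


Darcy's law: Q = K * A * i, where i = dh/L.
Hydraulic gradient i = 2.76 / 22 = 0.125455.
Q = 0.0411 * 423 * 0.125455
  = 2.1811 m^3/s.

2.1811


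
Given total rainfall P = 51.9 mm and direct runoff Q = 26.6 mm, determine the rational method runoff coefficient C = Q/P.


The runoff coefficient C = runoff depth / rainfall depth.
C = 26.6 / 51.9
  = 0.5125.

0.5125


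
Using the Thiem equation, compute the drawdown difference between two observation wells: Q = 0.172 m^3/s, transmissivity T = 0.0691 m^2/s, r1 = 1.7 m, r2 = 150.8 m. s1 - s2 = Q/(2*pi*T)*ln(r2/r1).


Thiem equation: s1 - s2 = Q/(2*pi*T) * ln(r2/r1).
ln(r2/r1) = ln(150.8/1.7) = 4.4853.
Q/(2*pi*T) = 0.172 / (2*pi*0.0691) = 0.172 / 0.4342 = 0.3962.
s1 - s2 = 0.3962 * 4.4853 = 1.7769 m.

1.7769


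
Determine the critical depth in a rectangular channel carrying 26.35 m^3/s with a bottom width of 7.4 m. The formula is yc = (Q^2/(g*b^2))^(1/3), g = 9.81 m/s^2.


Using yc = (Q^2 / (g * b^2))^(1/3):
Q^2 = 26.35^2 = 694.32.
g * b^2 = 9.81 * 7.4^2 = 9.81 * 54.76 = 537.2.
Q^2 / (g*b^2) = 694.32 / 537.2 = 1.2925.
yc = 1.2925^(1/3) = 1.0893 m.

1.0893


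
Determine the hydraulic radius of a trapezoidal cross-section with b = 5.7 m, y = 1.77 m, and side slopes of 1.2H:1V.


For a trapezoidal section with side slope z:
A = (b + z*y)*y = (5.7 + 1.2*1.77)*1.77 = 13.848 m^2.
P = b + 2*y*sqrt(1 + z^2) = 5.7 + 2*1.77*sqrt(1 + 1.2^2) = 11.23 m.
R = A/P = 13.848 / 11.23 = 1.2332 m.

1.2332


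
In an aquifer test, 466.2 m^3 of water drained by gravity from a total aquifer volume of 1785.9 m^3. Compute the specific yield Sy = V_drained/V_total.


Specific yield Sy = Volume drained / Total volume.
Sy = 466.2 / 1785.9
   = 0.261.

0.261


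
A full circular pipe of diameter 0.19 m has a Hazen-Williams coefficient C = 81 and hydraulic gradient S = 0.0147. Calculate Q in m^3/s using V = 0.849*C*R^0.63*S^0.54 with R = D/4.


For a full circular pipe, R = D/4 = 0.19/4 = 0.0475 m.
V = 0.849 * 81 * 0.0475^0.63 * 0.0147^0.54
  = 0.849 * 81 * 0.146662 * 0.102412
  = 1.0329 m/s.
Pipe area A = pi*D^2/4 = pi*0.19^2/4 = 0.0284 m^2.
Q = A * V = 0.0284 * 1.0329 = 0.0293 m^3/s.

0.0293


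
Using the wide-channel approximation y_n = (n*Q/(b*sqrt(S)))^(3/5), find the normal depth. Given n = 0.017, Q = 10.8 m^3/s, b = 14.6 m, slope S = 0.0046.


We use the wide-channel approximation y_n = (n*Q/(b*sqrt(S)))^(3/5).
sqrt(S) = sqrt(0.0046) = 0.067823.
Numerator: n*Q = 0.017 * 10.8 = 0.1836.
Denominator: b*sqrt(S) = 14.6 * 0.067823 = 0.990216.
arg = 0.1854.
y_n = 0.1854^(3/5) = 0.3638 m.

0.3638


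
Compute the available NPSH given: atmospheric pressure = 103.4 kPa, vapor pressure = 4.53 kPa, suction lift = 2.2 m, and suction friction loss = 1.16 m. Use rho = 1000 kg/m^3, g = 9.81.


NPSHa = p_atm/(rho*g) - z_s - hf_s - p_vap/(rho*g).
p_atm/(rho*g) = 103.4*1000 / (1000*9.81) = 10.54 m.
p_vap/(rho*g) = 4.53*1000 / (1000*9.81) = 0.462 m.
NPSHa = 10.54 - 2.2 - 1.16 - 0.462
      = 6.72 m.

6.72


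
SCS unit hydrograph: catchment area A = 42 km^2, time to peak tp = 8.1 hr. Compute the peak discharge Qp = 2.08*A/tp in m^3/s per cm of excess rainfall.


SCS formula: Qp = 2.08 * A / tp.
Qp = 2.08 * 42 / 8.1
   = 87.36 / 8.1
   = 10.79 m^3/s per cm.

10.79


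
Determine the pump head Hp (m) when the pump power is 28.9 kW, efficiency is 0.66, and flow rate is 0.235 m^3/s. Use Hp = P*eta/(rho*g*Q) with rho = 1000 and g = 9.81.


Pump head formula: Hp = P * eta / (rho * g * Q).
Numerator: P * eta = 28.9 * 1000 * 0.66 = 19074.0 W.
Denominator: rho * g * Q = 1000 * 9.81 * 0.235 = 2305.35.
Hp = 19074.0 / 2305.35 = 8.27 m.

8.27


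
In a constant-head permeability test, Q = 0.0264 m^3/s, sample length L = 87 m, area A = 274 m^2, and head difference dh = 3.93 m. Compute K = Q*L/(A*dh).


From K = Q*L / (A*dh):
Numerator: Q*L = 0.0264 * 87 = 2.2968.
Denominator: A*dh = 274 * 3.93 = 1076.82.
K = 2.2968 / 1076.82 = 0.002133 m/s.

0.002133


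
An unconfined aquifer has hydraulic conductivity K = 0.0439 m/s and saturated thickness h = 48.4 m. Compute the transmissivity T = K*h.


Transmissivity is defined as T = K * h.
T = 0.0439 * 48.4
  = 2.1248 m^2/s.

2.1248


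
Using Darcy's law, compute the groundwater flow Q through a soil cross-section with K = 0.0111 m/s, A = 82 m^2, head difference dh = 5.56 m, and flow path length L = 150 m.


Darcy's law: Q = K * A * i, where i = dh/L.
Hydraulic gradient i = 5.56 / 150 = 0.037067.
Q = 0.0111 * 82 * 0.037067
  = 0.0337 m^3/s.

0.0337


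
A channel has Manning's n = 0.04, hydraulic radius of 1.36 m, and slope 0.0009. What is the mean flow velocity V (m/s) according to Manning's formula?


Manning's equation gives V = (1/n) * R^(2/3) * S^(1/2).
First, compute R^(2/3) = 1.36^(2/3) = 1.2275.
Next, S^(1/2) = 0.0009^(1/2) = 0.03.
Then 1/n = 1/0.04 = 25.0.
V = 25.0 * 1.2275 * 0.03 = 0.9206 m/s.

0.9206


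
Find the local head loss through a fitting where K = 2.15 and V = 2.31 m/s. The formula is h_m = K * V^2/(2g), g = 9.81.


Minor loss formula: h_m = K * V^2/(2g).
V^2 = 2.31^2 = 5.3361.
V^2/(2g) = 5.3361 / 19.62 = 0.272 m.
h_m = 2.15 * 0.272 = 0.5847 m.

0.5847


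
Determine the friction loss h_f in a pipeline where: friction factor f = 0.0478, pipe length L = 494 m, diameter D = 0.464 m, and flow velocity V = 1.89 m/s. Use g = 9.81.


Darcy-Weisbach equation: h_f = f * (L/D) * V^2/(2g).
f * L/D = 0.0478 * 494/0.464 = 50.8905.
V^2/(2g) = 1.89^2 / (2*9.81) = 3.5721 / 19.62 = 0.1821 m.
h_f = 50.8905 * 0.1821 = 9.265 m.

9.265


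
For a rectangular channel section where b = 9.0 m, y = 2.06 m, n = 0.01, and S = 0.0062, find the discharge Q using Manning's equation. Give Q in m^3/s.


For a rectangular channel, the cross-sectional area A = b * y = 9.0 * 2.06 = 18.54 m^2.
The wetted perimeter P = b + 2y = 9.0 + 2*2.06 = 13.12 m.
Hydraulic radius R = A/P = 18.54/13.12 = 1.4131 m.
Velocity V = (1/n)*R^(2/3)*S^(1/2) = (1/0.01)*1.4131^(2/3)*0.0062^(1/2) = 9.9155 m/s.
Discharge Q = A * V = 18.54 * 9.9155 = 183.833 m^3/s.

183.833


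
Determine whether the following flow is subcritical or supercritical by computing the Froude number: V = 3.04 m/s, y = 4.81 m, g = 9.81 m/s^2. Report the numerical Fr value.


The Froude number is defined as Fr = V / sqrt(g*y).
g*y = 9.81 * 4.81 = 47.1861.
sqrt(g*y) = sqrt(47.1861) = 6.8692.
Fr = 3.04 / 6.8692 = 0.4426.
Since Fr < 1, the flow is subcritical.

0.4426


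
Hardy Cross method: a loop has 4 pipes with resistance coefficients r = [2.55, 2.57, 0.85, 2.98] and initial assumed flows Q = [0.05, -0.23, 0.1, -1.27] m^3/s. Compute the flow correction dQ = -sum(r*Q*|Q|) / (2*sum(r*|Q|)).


Numerator terms (r*Q*|Q|): 2.55*0.05*|0.05| = 0.0064; 2.57*-0.23*|-0.23| = -0.136; 0.85*0.1*|0.1| = 0.0085; 2.98*-1.27*|-1.27| = -4.8064.
Sum of numerator = -4.9275.
Denominator terms (r*|Q|): 2.55*|0.05| = 0.1275; 2.57*|-0.23| = 0.5911; 0.85*|0.1| = 0.085; 2.98*|-1.27| = 3.7846.
2 * sum of denominator = 2 * 4.5882 = 9.1764.
dQ = --4.9275 / 9.1764 = 0.537 m^3/s.

0.537


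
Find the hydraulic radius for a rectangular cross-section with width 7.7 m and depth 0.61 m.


For a rectangular section:
Flow area A = b * y = 7.7 * 0.61 = 4.7 m^2.
Wetted perimeter P = b + 2y = 7.7 + 2*0.61 = 8.92 m.
Hydraulic radius R = A/P = 4.7 / 8.92 = 0.5266 m.

0.5266


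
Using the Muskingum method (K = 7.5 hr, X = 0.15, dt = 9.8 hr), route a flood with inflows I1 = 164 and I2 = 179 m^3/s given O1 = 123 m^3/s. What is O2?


Muskingum coefficients:
denom = 2*K*(1-X) + dt = 2*7.5*(1-0.15) + 9.8 = 22.55.
C0 = (dt - 2*K*X)/denom = (9.8 - 2*7.5*0.15)/22.55 = 0.3348.
C1 = (dt + 2*K*X)/denom = (9.8 + 2*7.5*0.15)/22.55 = 0.5344.
C2 = (2*K*(1-X) - dt)/denom = 0.1308.
O2 = C0*I2 + C1*I1 + C2*O1
   = 0.3348*179 + 0.5344*164 + 0.1308*123
   = 163.66 m^3/s.

163.66


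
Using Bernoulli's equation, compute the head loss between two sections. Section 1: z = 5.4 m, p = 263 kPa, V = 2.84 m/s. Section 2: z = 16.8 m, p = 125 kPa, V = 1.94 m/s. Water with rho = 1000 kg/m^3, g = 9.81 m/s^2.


Total head at each section: H = z + p/(rho*g) + V^2/(2g).
H1 = 5.4 + 263*1000/(1000*9.81) + 2.84^2/(2*9.81)
   = 5.4 + 26.809 + 0.4111
   = 32.62 m.
H2 = 16.8 + 125*1000/(1000*9.81) + 1.94^2/(2*9.81)
   = 16.8 + 12.742 + 0.1918
   = 29.734 m.
h_L = H1 - H2 = 32.62 - 29.734 = 2.887 m.

2.887


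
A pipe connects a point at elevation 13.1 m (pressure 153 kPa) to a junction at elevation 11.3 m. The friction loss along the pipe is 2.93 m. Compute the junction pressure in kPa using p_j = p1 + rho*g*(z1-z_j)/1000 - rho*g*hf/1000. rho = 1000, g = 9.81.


Junction pressure: p_j = p1 + rho*g*(z1 - z_j)/1000 - rho*g*hf/1000.
Elevation term = 1000*9.81*(13.1 - 11.3)/1000 = 17.658 kPa.
Friction term = 1000*9.81*2.93/1000 = 28.743 kPa.
p_j = 153 + 17.658 - 28.743 = 141.91 kPa.

141.91


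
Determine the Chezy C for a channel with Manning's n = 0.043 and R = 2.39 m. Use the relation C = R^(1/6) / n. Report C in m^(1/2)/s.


The Chezy coefficient relates to Manning's n through C = R^(1/6) / n.
R^(1/6) = 2.39^(1/6) = 1.156289.
C = 1.156289 / 0.043 = 26.89 m^(1/2)/s.

26.89


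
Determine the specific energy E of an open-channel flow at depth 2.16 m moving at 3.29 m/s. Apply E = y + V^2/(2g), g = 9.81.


Specific energy E = y + V^2/(2g).
Velocity head = V^2/(2g) = 3.29^2 / (2*9.81) = 10.8241 / 19.62 = 0.5517 m.
E = 2.16 + 0.5517 = 2.7117 m.

2.7117


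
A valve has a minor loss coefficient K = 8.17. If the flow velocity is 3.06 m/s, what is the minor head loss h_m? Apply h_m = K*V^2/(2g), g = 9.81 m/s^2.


Minor loss formula: h_m = K * V^2/(2g).
V^2 = 3.06^2 = 9.3636.
V^2/(2g) = 9.3636 / 19.62 = 0.4772 m.
h_m = 8.17 * 0.4772 = 3.8991 m.

3.8991


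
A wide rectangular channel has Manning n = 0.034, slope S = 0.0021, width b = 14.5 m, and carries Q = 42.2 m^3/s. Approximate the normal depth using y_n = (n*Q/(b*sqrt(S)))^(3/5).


We use the wide-channel approximation y_n = (n*Q/(b*sqrt(S)))^(3/5).
sqrt(S) = sqrt(0.0021) = 0.045826.
Numerator: n*Q = 0.034 * 42.2 = 1.4348.
Denominator: b*sqrt(S) = 14.5 * 0.045826 = 0.664477.
arg = 2.1593.
y_n = 2.1593^(3/5) = 1.587 m.

1.587


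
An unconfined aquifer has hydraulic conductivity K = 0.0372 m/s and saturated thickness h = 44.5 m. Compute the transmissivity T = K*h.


Transmissivity is defined as T = K * h.
T = 0.0372 * 44.5
  = 1.6554 m^2/s.

1.6554


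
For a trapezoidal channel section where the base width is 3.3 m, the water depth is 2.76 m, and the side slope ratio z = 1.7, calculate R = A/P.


For a trapezoidal section with side slope z:
A = (b + z*y)*y = (3.3 + 1.7*2.76)*2.76 = 22.058 m^2.
P = b + 2*y*sqrt(1 + z^2) = 3.3 + 2*2.76*sqrt(1 + 1.7^2) = 14.187 m.
R = A/P = 22.058 / 14.187 = 1.5548 m.

1.5548


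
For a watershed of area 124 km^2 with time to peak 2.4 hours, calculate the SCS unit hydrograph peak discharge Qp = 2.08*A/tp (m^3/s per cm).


SCS formula: Qp = 2.08 * A / tp.
Qp = 2.08 * 124 / 2.4
   = 257.92 / 2.4
   = 107.47 m^3/s per cm.

107.47


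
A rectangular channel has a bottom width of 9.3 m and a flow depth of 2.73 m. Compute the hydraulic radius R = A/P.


For a rectangular section:
Flow area A = b * y = 9.3 * 2.73 = 25.39 m^2.
Wetted perimeter P = b + 2y = 9.3 + 2*2.73 = 14.76 m.
Hydraulic radius R = A/P = 25.39 / 14.76 = 1.7201 m.

1.7201


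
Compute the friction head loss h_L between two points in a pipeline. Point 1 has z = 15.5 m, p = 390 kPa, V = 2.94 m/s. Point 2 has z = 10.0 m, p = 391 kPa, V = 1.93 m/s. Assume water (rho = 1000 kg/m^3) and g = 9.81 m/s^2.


Total head at each section: H = z + p/(rho*g) + V^2/(2g).
H1 = 15.5 + 390*1000/(1000*9.81) + 2.94^2/(2*9.81)
   = 15.5 + 39.755 + 0.4406
   = 55.696 m.
H2 = 10.0 + 391*1000/(1000*9.81) + 1.93^2/(2*9.81)
   = 10.0 + 39.857 + 0.1899
   = 50.047 m.
h_L = H1 - H2 = 55.696 - 50.047 = 5.649 m.

5.649


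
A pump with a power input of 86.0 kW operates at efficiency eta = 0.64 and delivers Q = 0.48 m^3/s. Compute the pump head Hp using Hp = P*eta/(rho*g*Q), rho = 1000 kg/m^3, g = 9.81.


Pump head formula: Hp = P * eta / (rho * g * Q).
Numerator: P * eta = 86.0 * 1000 * 0.64 = 55040.0 W.
Denominator: rho * g * Q = 1000 * 9.81 * 0.48 = 4708.8.
Hp = 55040.0 / 4708.8 = 11.69 m.

11.69


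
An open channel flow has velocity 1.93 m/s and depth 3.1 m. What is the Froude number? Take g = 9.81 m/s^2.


The Froude number is defined as Fr = V / sqrt(g*y).
g*y = 9.81 * 3.1 = 30.411.
sqrt(g*y) = sqrt(30.411) = 5.5146.
Fr = 1.93 / 5.5146 = 0.35.

0.35


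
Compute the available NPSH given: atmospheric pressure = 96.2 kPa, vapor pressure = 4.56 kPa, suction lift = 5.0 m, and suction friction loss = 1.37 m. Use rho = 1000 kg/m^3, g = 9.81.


NPSHa = p_atm/(rho*g) - z_s - hf_s - p_vap/(rho*g).
p_atm/(rho*g) = 96.2*1000 / (1000*9.81) = 9.806 m.
p_vap/(rho*g) = 4.56*1000 / (1000*9.81) = 0.465 m.
NPSHa = 9.806 - 5.0 - 1.37 - 0.465
      = 2.97 m.

2.97


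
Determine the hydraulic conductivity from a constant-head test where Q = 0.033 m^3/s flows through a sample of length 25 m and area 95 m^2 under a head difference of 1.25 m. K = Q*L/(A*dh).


From K = Q*L / (A*dh):
Numerator: Q*L = 0.033 * 25 = 0.825.
Denominator: A*dh = 95 * 1.25 = 118.75.
K = 0.825 / 118.75 = 0.006947 m/s.

0.006947


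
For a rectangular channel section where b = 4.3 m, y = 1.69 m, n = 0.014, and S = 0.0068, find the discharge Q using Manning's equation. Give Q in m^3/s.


For a rectangular channel, the cross-sectional area A = b * y = 4.3 * 1.69 = 7.27 m^2.
The wetted perimeter P = b + 2y = 4.3 + 2*1.69 = 7.68 m.
Hydraulic radius R = A/P = 7.27/7.68 = 0.9462 m.
Velocity V = (1/n)*R^(2/3)*S^(1/2) = (1/0.014)*0.9462^(2/3)*0.0068^(1/2) = 5.677 m/s.
Discharge Q = A * V = 7.27 * 5.677 = 41.255 m^3/s.

41.255


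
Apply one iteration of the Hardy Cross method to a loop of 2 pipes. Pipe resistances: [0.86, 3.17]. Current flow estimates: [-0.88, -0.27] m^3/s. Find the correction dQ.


Numerator terms (r*Q*|Q|): 0.86*-0.88*|-0.88| = -0.666; 3.17*-0.27*|-0.27| = -0.2311.
Sum of numerator = -0.8971.
Denominator terms (r*|Q|): 0.86*|-0.88| = 0.7568; 3.17*|-0.27| = 0.8559.
2 * sum of denominator = 2 * 1.6127 = 3.2254.
dQ = --0.8971 / 3.2254 = 0.2781 m^3/s.

0.2781


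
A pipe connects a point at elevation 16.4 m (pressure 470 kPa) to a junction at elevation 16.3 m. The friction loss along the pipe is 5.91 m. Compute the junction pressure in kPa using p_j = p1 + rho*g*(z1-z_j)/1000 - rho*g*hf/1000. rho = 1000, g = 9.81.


Junction pressure: p_j = p1 + rho*g*(z1 - z_j)/1000 - rho*g*hf/1000.
Elevation term = 1000*9.81*(16.4 - 16.3)/1000 = 0.981 kPa.
Friction term = 1000*9.81*5.91/1000 = 57.977 kPa.
p_j = 470 + 0.981 - 57.977 = 413.0 kPa.

413.0


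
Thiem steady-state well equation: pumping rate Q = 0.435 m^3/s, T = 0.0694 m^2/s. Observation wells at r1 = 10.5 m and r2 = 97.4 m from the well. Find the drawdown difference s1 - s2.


Thiem equation: s1 - s2 = Q/(2*pi*T) * ln(r2/r1).
ln(r2/r1) = ln(97.4/10.5) = 2.2275.
Q/(2*pi*T) = 0.435 / (2*pi*0.0694) = 0.435 / 0.4361 = 0.9976.
s1 - s2 = 0.9976 * 2.2275 = 2.2221 m.

2.2221


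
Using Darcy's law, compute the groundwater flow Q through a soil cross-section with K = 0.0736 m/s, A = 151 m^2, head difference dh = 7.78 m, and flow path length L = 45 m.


Darcy's law: Q = K * A * i, where i = dh/L.
Hydraulic gradient i = 7.78 / 45 = 0.172889.
Q = 0.0736 * 151 * 0.172889
  = 1.9214 m^3/s.

1.9214
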